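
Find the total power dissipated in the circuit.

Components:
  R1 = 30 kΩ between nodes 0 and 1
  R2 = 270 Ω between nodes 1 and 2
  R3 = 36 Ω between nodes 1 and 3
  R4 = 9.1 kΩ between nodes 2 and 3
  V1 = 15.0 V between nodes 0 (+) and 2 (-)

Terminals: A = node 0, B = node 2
Nodal analysis, taking node 2 as the 0 V reference.
Source V1 fixes V_0 = 15 V.
KCL at each unknown node (sum of currents leaving = 0; resistances in Ω):
  Node 1: (V_1 - 15)/30000 + (V_1 - 0)/270 + (V_1 - V_3)/36 = 0
  Node 3: (V_3 - V_1)/36 + (V_3 - 0)/9100 = 0
Collecting terms (coefficients in siemens):
  0.03151·V_1 - 0.02778·V_3 = 0.0005
  0.02789·V_3 - 0.02778·V_1 = 0
Determinant D = (0.03151)(0.02789) - (-0.02778)(-0.02778) = 0.0001073
V_1 = [(0.0005)(0.02789) - (-0.02778)(0)]/D = 0.13 V
V_3 = [(0.03151)(0) - (0.0005)(-0.02778)]/D = 0.1295 V
Power in each resistor, P = (ΔV)²/R:
  P_R1 = (15 - 0.13)²/30000 = 0.007371 W
  P_R2 = (0.13 - 0)²/270 = 0.00006258 W
  P_R3 = (0.13 - 0.1295)²/36 = 0.000000007288 W
  P_R4 = (0 - 0.1295)²/9100 = 0.000001842 W
P_total = P_R1 + P_R2 + P_R3 + P_R4 = 0.007435 W

Final answer: 0.007435 W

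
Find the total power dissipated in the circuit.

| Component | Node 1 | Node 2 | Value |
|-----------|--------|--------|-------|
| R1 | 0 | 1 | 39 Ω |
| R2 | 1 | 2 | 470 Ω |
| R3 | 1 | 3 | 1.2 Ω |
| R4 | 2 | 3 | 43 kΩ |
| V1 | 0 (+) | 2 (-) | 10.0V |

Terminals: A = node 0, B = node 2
Nodal analysis, taking node 2 as the 0 V reference.
Source V1 fixes V_0 = 10 V.
KCL at each unknown node (sum of currents leaving = 0; resistances in Ω):
  Node 1: (V_1 - 10)/39 + (V_1 - 0)/470 + (V_1 - V_3)/1.2 = 0
  Node 3: (V_3 - V_1)/1.2 + (V_3 - 0)/43000 = 0
Collecting terms (coefficients in siemens):
  0.8611·V_1 - 0.8333·V_3 = 0.2564
  0.8334·V_3 - 0.8333·V_1 = 0
Determinant D = (0.8611)(0.8334) - (-0.8333)(-0.8333) = 0.02316
V_1 = [(0.2564)(0.8334) - (-0.8333)(0)]/D = 9.226 V
V_3 = [(0.8611)(0) - (0.2564)(-0.8333)]/D = 9.226 V
Power in each resistor, P = (ΔV)²/R:
  P_R1 = (10 - 9.226)²/39 = 0.01536 W
  P_R2 = (9.226 - 0)²/470 = 0.1811 W
  P_R3 = (9.226 - 9.226)²/1.2 = 0.00000005524 W
  P_R4 = (0 - 9.226)²/43000 = 0.001979 W
P_total = P_R1 + P_R2 + P_R3 + P_R4 = 0.1984 W

Final answer: 0.1984 W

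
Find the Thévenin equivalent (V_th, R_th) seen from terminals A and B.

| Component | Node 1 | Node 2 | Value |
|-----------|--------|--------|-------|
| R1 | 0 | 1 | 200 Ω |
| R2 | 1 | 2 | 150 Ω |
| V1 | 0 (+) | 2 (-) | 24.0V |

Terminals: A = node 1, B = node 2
Step 1 — V_th is the open-circuit voltage V_A - V_B (nothing connected across the terminals).
Nodal analysis, taking node 2 as the 0 V reference.
Source V1 fixes V_0 = 24 V.
KCL at each unknown node (sum of currents leaving = 0; resistances in Ω):
  Node 1: (V_1 - 24)/200 + (V_1 - 0)/150 = 0
Collecting terms: 0.01167 × V_1 = 0.12  =>  V_1 = 10.29 V
V_th = V_1 - V_2 = 10.29 - 0 = 10.29 V
Step 2 — R_th: zero the source — replace V1 by a short circuit (node 2 merges into node 0) — and find the resistance seen between A (node 1) and B (node 0).
Reduce the network between node 1 (A) and node 0 (B) by series/parallel combination:
  Rp1 = R1 ‖ R2 (parallel, both between nodes 0 and 1) = 1/(1/200 + 1/150) = 85.71 Ω
R_th = 85.71 Ω

Final answer: V_th = 10.29 V, R_th = 85.71 Ω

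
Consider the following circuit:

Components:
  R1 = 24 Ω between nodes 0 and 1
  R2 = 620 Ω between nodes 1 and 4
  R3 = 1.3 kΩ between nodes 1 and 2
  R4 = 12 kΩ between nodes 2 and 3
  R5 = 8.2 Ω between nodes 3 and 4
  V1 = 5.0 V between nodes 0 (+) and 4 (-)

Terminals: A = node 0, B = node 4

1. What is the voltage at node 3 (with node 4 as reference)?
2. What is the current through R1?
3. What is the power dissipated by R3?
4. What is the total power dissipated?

Nodal analysis, taking node 4 as the 0 V reference.
Source V1 fixes V_0 = 5 V.
KCL at each unknown node (sum of currents leaving = 0; resistances in Ω):
  Node 1: (V_1 - 5)/24 + (V_1 - 0)/620 + (V_1 - V_2)/1300 = 0
  Node 2: (V_2 - V_1)/1300 + (V_2 - V_3)/12000 = 0
  Node 3: (V_3 - V_2)/12000 + (V_3 - 0)/8.2 = 0
Collecting terms (coefficients in siemens):
  0.04405·V_1 - 0.0007692·V_2 = 0.2083
  0.0008526·V_2 - 0.0007692·V_1 - 0.00008333·V_3 = 0
  0.122·V_3 - 0.00008333·V_2 = 0
Solving these 3 simultaneous equations (Gaussian elimination) gives:
  V_1 = 4.805 V, V_2 = 4.336 V, V_3 = 0.002961 V
Part 1:
  Read off the nodal solution: V_3 = 0.002961 V
Part 2:
  I_R1 = (V_0 - V_1)/R1 = (5 - 4.805)/24 = 0.008112 A
  Magnitude: I_R1 = 0.008112 A
Part 3:
  I_R3 = (V_1 - V_2)/R3 = (4.805 - 4.336)/1300 = 0.0003611 A
  P_R3 = I_R3² × R3 = (0.0003611)² × 1300 = 0.0001695 W
Part 4:
  Power in each resistor, P = (ΔV)²/R:
    P_R1 = (5 - 4.805)²/24 = 0.001579 W
    P_R2 = (4.805 - 0)²/620 = 0.03724 W
    P_R3 = (4.805 - 4.336)²/1300 = 0.0001695 W
    P_R4 = (4.336 - 0.002961)²/12000 = 0.001565 W
    P_R5 = (0.002961 - 0)²/8.2 = 0.000001069 W
  P_total = P_R1 + P_R2 + P_R3 + P_R4 + P_R5 = 0.04056 W

Final answers:
1. V_3 = 0.002961 V
2. I_R1 = 0.008112 A
3. P_R3 = 0.0001695 W
4. P_total = 0.04056 W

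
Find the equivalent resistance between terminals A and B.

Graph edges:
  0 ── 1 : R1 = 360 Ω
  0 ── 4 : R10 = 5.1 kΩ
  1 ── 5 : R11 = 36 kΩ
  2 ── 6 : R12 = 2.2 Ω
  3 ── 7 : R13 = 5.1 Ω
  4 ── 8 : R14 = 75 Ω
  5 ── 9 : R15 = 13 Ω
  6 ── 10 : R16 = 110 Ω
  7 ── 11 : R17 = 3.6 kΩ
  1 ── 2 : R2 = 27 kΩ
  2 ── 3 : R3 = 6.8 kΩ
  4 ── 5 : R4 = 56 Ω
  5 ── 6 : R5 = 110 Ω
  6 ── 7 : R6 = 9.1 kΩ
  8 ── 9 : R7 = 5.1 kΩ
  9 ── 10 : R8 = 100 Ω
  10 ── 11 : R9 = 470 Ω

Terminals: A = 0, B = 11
The network is not a plain series/parallel combination. Inject a 1 A test current into terminal A (node 0) and return it from terminal B (node 11); then R_eq = V_A / (1 A).
Nodal analysis, taking node 11 as the 0 V reference.
Current source I_test pushes 1 A into node 0 and draws it out of node 11.
KCL at each unknown node (sum of currents leaving = 0; resistances in Ω):
  Node 0: (V_0 - V_1)/360 + (V_0 - V_4)/5100 - 1 = 0
  Node 1: (V_1 - V_0)/360 + (V_1 - V_2)/27000 + (V_1 - V_5)/36000 = 0
  Node 2: (V_2 - V_1)/27000 + (V_2 - V_3)/6800 + (V_2 - V_6)/2.2 = 0
  Node 3: (V_3 - V_2)/6800 + (V_3 - V_7)/5.1 = 0
  Node 4: (V_4 - V_0)/5100 + (V_4 - V_5)/56 + (V_4 - V_8)/75 = 0
  Node 5: (V_5 - V_1)/36000 + (V_5 - V_4)/56 + (V_5 - V_6)/110 + (V_5 - V_9)/13 = 0
  Node 6: (V_6 - V_2)/2.2 + (V_6 - V_5)/110 + (V_6 - V_7)/9100 + (V_6 - V_10)/110 = 0
  Node 7: (V_7 - V_3)/5.1 + (V_7 - V_6)/9100 + (V_7 - 0)/3600 = 0
  Node 8: (V_8 - V_4)/75 + (V_8 - V_9)/5100 = 0
  Node 9: (V_9 - V_5)/13 + (V_9 - V_8)/5100 + (V_9 - V_10)/100 = 0
  Node 10: (V_10 - V_6)/110 + (V_10 - V_9)/100 + (V_10 - 0)/470 = 0
Collecting terms (coefficients in siemens):
  0.002974·V_0 - 0.002778·V_1 - 0.0001961·V_4 = 1
  0.002843·V_1 - 0.002778·V_0 - 0.00003704·V_2 - 0.00002778·V_5 = 0
  0.4547·V_2 - 0.00003704·V_1 - 0.0001471·V_3 - 0.4545·V_6 = 0
  0.1962·V_3 - 0.0001471·V_2 - 0.1961·V_7 = 0
  0.03139·V_4 - 0.0001961·V_0 - 0.01786·V_5 - 0.01333·V_8 = 0
  0.1039·V_5 - 0.00002778·V_1 - 0.01786·V_4 - 0.009091·V_6 - 0.07692·V_9 = 0
  0.4728·V_6 - 0.4545·V_2 - 0.009091·V_5 - 0.0001099·V_7 - 0.009091·V_10 = 0
  0.1965·V_7 - 0.1961·V_3 - 0.0001099·V_6 = 0
  0.01353·V_8 - 0.01333·V_4 - 0.0001961·V_9 = 0
  0.08712·V_9 - 0.07692·V_5 - 0.0001961·V_8 - 0.01·V_10 = 0
  0.02122·V_10 - 0.009091·V_6 - 0.01·V_9 = 0
Solving these 11 simultaneous equations (Gaussian elimination) gives:
  V_0 = 4389 V, V_1 = 4300 V, V_2 = 478 V, V_3 = 229.8 V
  V_4 = 548.6 V, V_5 = 506.9 V, V_6 = 477.8 V, V_7 = 229.6 V
  V_8 = 547.9 V, V_9 = 499.3 V, V_10 = 440 V
R_eq = V_0 / 1 A = 4389 Ω = 4.389 kΩ

Final answer: 4.389 kΩ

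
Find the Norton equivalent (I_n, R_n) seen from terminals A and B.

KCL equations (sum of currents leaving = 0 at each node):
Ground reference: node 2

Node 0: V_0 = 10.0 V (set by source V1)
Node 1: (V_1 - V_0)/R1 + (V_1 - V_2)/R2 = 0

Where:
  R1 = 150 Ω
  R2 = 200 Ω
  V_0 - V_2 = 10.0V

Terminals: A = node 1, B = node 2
Find the Thévenin equivalent first; then I_n = V_th/R_th and R_n = R_th.
Step 1 — V_th is the open-circuit voltage V_A - V_B (nothing connected across the terminals).
Nodal analysis, taking node 2 as the 0 V reference.
Source V1 fixes V_0 = 10 V.
KCL at each unknown node (sum of currents leaving = 0; resistances in Ω):
  Node 1: (V_1 - 10)/150 + (V_1 - 0)/200 = 0
Collecting terms: 0.01167 × V_1 = 0.06667  =>  V_1 = 5.714 V
V_th = V_1 - V_2 = 5.714 - 0 = 5.714 V
Step 2 — R_th: zero the source — replace V1 by a short circuit (node 2 merges into node 0) — and find the resistance seen between A (node 1) and B (node 0).
Reduce the network between node 1 (A) and node 0 (B) by series/parallel combination:
  Rp1 = R1 ‖ R2 (parallel, both between nodes 0 and 1) = 1/(1/150 + 1/200) = 85.71 Ω
R_th = 85.71 Ω
I_n = V_th/R_th = 5.714/85.71 = 0.06667 A, and R_n = R_th = 85.71 Ω

Final answer: I_n = 0.06667 A, R_n = 85.71 Ω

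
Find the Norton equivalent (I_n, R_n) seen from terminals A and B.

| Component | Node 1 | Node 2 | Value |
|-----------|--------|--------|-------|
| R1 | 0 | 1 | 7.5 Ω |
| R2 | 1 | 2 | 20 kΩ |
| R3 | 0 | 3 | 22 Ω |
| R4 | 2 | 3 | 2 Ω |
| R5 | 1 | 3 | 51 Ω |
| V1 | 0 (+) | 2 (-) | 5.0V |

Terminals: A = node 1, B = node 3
Find the Thévenin equivalent first; then I_n = V_th/R_th and R_n = R_th.
Step 1 — V_th is the open-circuit voltage V_A - V_B (nothing connected across the terminals).
Nodal analysis, taking node 2 as the 0 V reference.
Source V1 fixes V_0 = 5 V.
KCL at each unknown node (sum of currents leaving = 0; resistances in Ω):
  Node 1: (V_1 - 5)/7.5 + (V_1 - 0)/20000 + (V_1 - V_3)/51 = 0
  Node 3: (V_3 - 5)/22 + (V_3 - 0)/2 + (V_3 - V_1)/51 = 0
Collecting terms (coefficients in siemens):
  0.153·V_1 - 0.01961·V_3 = 0.6667
  0.5651·V_3 - 0.01961·V_1 = 0.2273
Determinant D = (0.153)(0.5651) - (-0.01961)(-0.01961) = 0.08607
V_1 = [(0.6667)(0.5651) - (-0.01961)(0.2273)]/D = 4.429 V
V_3 = [(0.153)(0.2273) - (0.6667)(-0.01961)]/D = 0.5559 V
V_th = V_1 - V_3 = 4.429 - 0.5559 = 3.873 V
Step 2 — R_th: zero the source — replace V1 by a short circuit (node 2 merges into node 0) — and find the resistance seen between A (node 1) and B (node 3).
Reduce the network between node 1 (A) and node 3 (B) by series/parallel combination:
  Rp1 = R1 ‖ R2 (parallel, both between nodes 0 and 1) = 1/(1/7.5 + 1/20000) = 7.497 Ω
  Rp2 = R3 ‖ R4 (parallel, both between nodes 0 and 3) = 1/(1/22 + 1/2) = 1.833 Ω
  Rs1 = Rp1 + Rp2 (series, joined only at node 0) = 7.497 + 1.833 = 9.331 Ω
  Rp3 = R5 ‖ Rs1 (parallel, both between nodes 1 and 3) = 1/(1/51 + 1/9.331) = 7.887 Ω
R_th = 7.887 Ω
I_n = V_th/R_th = 3.873/7.887 = 0.491 A, and R_n = R_th = 7.887 Ω

Final answer: I_n = 0.491 A, R_n = 7.887 Ω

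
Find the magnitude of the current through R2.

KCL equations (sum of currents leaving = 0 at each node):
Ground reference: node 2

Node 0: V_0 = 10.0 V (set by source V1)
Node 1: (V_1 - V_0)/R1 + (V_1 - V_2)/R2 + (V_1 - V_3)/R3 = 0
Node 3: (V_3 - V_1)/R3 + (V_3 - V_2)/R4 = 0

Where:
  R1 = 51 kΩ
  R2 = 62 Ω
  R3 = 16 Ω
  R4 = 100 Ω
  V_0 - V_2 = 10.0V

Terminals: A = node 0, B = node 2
Nodal analysis, taking node 2 as the 0 V reference.
Source V1 fixes V_0 = 10 V.
KCL at each unknown node (sum of currents leaving = 0; resistances in Ω):
  Node 1: (V_1 - 10)/51000 + (V_1 - 0)/62 + (V_1 - V_3)/16 = 0
  Node 3: (V_3 - V_1)/16 + (V_3 - 0)/100 = 0
Collecting terms (coefficients in siemens):
  0.07865·V_1 - 0.0625·V_3 = 0.0001961
  0.0725·V_3 - 0.0625·V_1 = 0
Determinant D = (0.07865)(0.0725) - (-0.0625)(-0.0625) = 0.001796
V_1 = [(0.0001961)(0.0725) - (-0.0625)(0)]/D = 0.007916 V
V_3 = [(0.07865)(0) - (0.0001961)(-0.0625)]/D = 0.006824 V
I_R2 = (V_1 - V_2)/R2 = (0.007916 - 0)/62 = 0.0001277 A
|I_R2| = 0.0001277 A

Final answer: |I_R2| = 0.0001277 A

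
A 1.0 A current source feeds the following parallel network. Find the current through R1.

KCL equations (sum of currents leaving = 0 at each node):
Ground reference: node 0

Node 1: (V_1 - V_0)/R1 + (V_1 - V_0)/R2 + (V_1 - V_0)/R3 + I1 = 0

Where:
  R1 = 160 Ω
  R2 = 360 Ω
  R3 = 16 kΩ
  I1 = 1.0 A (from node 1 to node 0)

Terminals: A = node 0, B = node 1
All resistors sit directly between nodes 0 and 1, so they are in parallel and share one voltage V; the full source current 1 A splits among them.
1/R_par = 1/160 + 1/360 + 1/16000 = 0.00909 S  =>  R_par = 110 Ω
V = I × R_par = 1 × 110 = 110 V
I_R1 = V/R1 = 110/160 = 0.6875 A

Final answer: 0.6875 A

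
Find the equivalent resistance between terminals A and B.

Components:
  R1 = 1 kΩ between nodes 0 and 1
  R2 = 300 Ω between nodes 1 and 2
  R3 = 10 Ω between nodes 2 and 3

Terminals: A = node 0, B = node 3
Reduce the network between node 0 (A) and node 3 (B) by series/parallel combination:
  Rs1 = R1 + R2 (series, joined only at node 1) = 1000 + 300 = 1300 Ω
  Rs2 = R3 + Rs1 (series, joined only at node 2) = 10 + 1300 = 1310 Ω
R_eq = 1.31 kΩ

Final answer: 1.31 kΩ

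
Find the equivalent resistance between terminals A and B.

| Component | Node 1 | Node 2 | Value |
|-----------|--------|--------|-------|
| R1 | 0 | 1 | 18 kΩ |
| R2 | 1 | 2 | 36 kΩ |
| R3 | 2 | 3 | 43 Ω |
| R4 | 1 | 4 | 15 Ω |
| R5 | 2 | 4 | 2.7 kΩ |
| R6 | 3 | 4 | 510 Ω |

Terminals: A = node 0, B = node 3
The network is not a plain series/parallel combination. Inject a 1 A test current into terminal A (node 0) and return it from terminal B (node 3); then R_eq = V_A / (1 A).
Nodal analysis, taking node 3 as the 0 V reference.
Current source I_test pushes 1 A into node 0 and draws it out of node 3.
KCL at each unknown node (sum of currents leaving = 0; resistances in Ω):
  Node 0: (V_0 - V_1)/18000 - 1 = 0
  Node 1: (V_1 - V_0)/18000 + (V_1 - V_2)/36000 + (V_1 - V_4)/15 = 0
  Node 2: (V_2 - V_1)/36000 + (V_2 - 0)/43 + (V_2 - V_4)/2700 = 0
  Node 4: (V_4 - V_1)/15 + (V_4 - V_2)/2700 + (V_4 - 0)/510 = 0
Collecting terms (coefficients in siemens):
  0.00005556·V_0 - 0.00005556·V_1 = 1
  0.06675·V_1 - 0.00005556·V_0 - 0.00002778·V_2 - 0.06667·V_4 = 0
  0.02365·V_2 - 0.00002778·V_1 - 0.0003704·V_4 = 0
  0.069·V_4 - 0.06667·V_1 - 0.0003704·V_2 = 0
Solving these 4 simultaneous equations (Gaussian elimination) gives:
  V_0 = 18440 V, V_1 = 439.8 V, V_2 = 7.17 V, V_4 = 425 V
R_eq = V_0 / 1 A = 18440 Ω = 18.44 kΩ

Final answer: 18.44 kΩ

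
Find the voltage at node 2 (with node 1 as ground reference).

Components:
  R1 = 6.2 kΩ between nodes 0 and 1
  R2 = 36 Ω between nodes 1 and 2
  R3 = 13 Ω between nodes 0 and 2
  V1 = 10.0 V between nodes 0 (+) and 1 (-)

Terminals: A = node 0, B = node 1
Nodal analysis, taking node 1 as the 0 V reference.
Source V1 fixes V_0 = 10 V.
KCL at each unknown node (sum of currents leaving = 0; resistances in Ω):
  Node 2: (V_2 - 0)/36 + (V_2 - 10)/13 = 0
Collecting terms: 0.1047 × V_2 = 0.7692  =>  V_2 = 7.347 V
The requested potential is V_2 = 7.347 V.

Final answer: V_2 = 7.347 V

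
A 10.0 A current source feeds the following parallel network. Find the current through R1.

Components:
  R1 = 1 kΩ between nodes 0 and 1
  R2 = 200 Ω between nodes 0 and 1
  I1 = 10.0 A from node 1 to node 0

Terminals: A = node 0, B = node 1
All resistors sit directly between nodes 0 and 1, so they are in parallel and share one voltage V; the full source current 10 A splits among them.
1/R_par = 1/1000 + 1/200 = 0.006 S  =>  R_par = 166.7 Ω
V = I × R_par = 10 × 166.7 = 1667 V
I_R1 = V/R1 = 1667/1000 = 1.667 A

Final answer: 1.667 A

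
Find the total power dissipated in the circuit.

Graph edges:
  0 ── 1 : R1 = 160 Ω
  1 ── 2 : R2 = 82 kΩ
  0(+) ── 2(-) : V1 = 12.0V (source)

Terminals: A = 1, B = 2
Nodal analysis, taking node 2 as the 0 V reference.
Source V1 fixes V_0 = 12 V.
KCL at each unknown node (sum of currents leaving = 0; resistances in Ω):
  Node 1: (V_1 - 12)/160 + (V_1 - 0)/82000 = 0
Collecting terms: 0.006262 × V_1 = 0.075  =>  V_1 = 11.98 V
Power in each resistor, P = (ΔV)²/R:
  P_R1 = (12 - 11.98)²/160 = 0.000003413 W
  P_R2 = (11.98 - 0)²/82000 = 0.001749 W
P_total = P_R1 + P_R2 = 0.001753 W

Final answer: 0.001753 W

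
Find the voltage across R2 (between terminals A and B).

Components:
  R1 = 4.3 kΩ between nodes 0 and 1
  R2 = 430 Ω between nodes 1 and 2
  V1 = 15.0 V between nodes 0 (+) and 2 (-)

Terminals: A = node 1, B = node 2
R1 and R2 are in series across V1 (node 0 → node 1 → node 2), and the output A–B is taken across R2, so this is a voltage divider.
Series current: I = V1/(R1 + R2) = 15/(4300 + 430) = 15/4730 = 0.003171 A
V_R2 = I × R2 = V1 × R2/(R1 + R2) = 15 × 430/4730 = 1.364 V

Final answer: 1.364 V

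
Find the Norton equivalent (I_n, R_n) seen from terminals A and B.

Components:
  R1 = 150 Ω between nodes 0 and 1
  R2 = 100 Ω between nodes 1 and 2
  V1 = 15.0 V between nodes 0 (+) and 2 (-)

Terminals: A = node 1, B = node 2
Find the Thévenin equivalent first; then I_n = V_th/R_th and R_n = R_th.
Step 1 — V_th is the open-circuit voltage V_A - V_B (nothing connected across the terminals).
Nodal analysis, taking node 2 as the 0 V reference.
Source V1 fixes V_0 = 15 V.
KCL at each unknown node (sum of currents leaving = 0; resistances in Ω):
  Node 1: (V_1 - 15)/150 + (V_1 - 0)/100 = 0
Collecting terms: 0.01667 × V_1 = 0.1  =>  V_1 = 6 V
V_th = V_1 - V_2 = 6 - 0 = 6 V
Step 2 — R_th: zero the source — replace V1 by a short circuit (node 2 merges into node 0) — and find the resistance seen between A (node 1) and B (node 0).
Reduce the network between node 1 (A) and node 0 (B) by series/parallel combination:
  Rp1 = R1 ‖ R2 (parallel, both between nodes 0 and 1) = 1/(1/150 + 1/100) = 60 Ω
R_th = 60 Ω
I_n = V_th/R_th = 6/60 = 0.1 A, and R_n = R_th = 60 Ω

Final answer: I_n = 0.1 A, R_n = 60 Ω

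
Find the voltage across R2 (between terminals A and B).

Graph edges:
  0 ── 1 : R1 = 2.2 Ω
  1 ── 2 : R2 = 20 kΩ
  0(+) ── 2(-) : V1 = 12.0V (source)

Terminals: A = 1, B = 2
R1 and R2 are in series across V1 (node 0 → node 1 → node 2), and the output A–B is taken across R2, so this is a voltage divider.
Series current: I = V1/(R1 + R2) = 12/(2.2 + 20000) = 12/20000 = 0.0005999 A
V_R2 = I × R2 = V1 × R2/(R1 + R2) = 12 × 20000/20000 = 12 V

Final answer: 12 V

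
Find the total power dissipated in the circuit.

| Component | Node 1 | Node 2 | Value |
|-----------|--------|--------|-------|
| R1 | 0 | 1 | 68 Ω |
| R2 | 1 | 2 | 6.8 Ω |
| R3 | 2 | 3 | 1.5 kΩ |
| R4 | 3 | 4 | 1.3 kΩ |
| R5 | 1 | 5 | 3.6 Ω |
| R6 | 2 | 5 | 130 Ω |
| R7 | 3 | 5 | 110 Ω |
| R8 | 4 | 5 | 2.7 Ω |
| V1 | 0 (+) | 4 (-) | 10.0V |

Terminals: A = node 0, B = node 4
Nodal analysis, taking node 4 as the 0 V reference.
Source V1 fixes V_0 = 10 V.
KCL at each unknown node (sum of currents leaving = 0; resistances in Ω):
  Node 1: (V_1 - 10)/68 + (V_1 - V_2)/6.8 + (V_1 - V_5)/3.6 = 0
  Node 2: (V_2 - V_1)/6.8 + (V_2 - V_3)/1500 + (V_2 - V_5)/130 = 0
  Node 3: (V_3 - V_2)/1500 + (V_3 - 0)/1300 + (V_3 - V_5)/110 = 0
  Node 5: (V_5 - V_1)/3.6 + (V_5 - V_2)/130 + (V_5 - V_3)/110 + (V_5 - 0)/2.7 = 0
Collecting terms (coefficients in siemens):
  0.4395·V_1 - 0.1471·V_2 - 0.2778·V_5 = 0.1471
  0.1554·V_2 - 0.1471·V_1 - 0.0006667·V_3 - 0.007692·V_5 = 0
  0.01053·V_3 - 0.0006667·V_2 - 0.009091·V_5 = 0
  0.6649·V_5 - 0.2778·V_1 - 0.007692·V_2 - 0.009091·V_3 = 0
Solving these 4 simultaneous equations (Gaussian elimination) gives:
  V_1 = 0.8349 V, V_2 = 0.8096 V, V_3 = 0.3649 V, V_5 = 0.3631 V
Power in each resistor, P = (ΔV)²/R:
  P_R1 = (10 - 0.8349)²/68 = 1.235 W
  P_R2 = (0.8349 - 0.8096)²/6.8 = 0.00009463 W
  P_R3 = (0.8096 - 0.3649)²/1500 = 0.0001318 W
  P_R4 = (0.3649 - 0)²/1300 = 0.0001024 W
  P_R5 = (0.8349 - 0.3631)²/3.6 = 0.06183 W
  P_R6 = (0.8096 - 0.3631)²/130 = 0.001533 W
  P_R7 = (0.3649 - 0.3631)²/110 = 0.00000002736 W
  P_R8 = (0 - 0.3631)²/2.7 = 0.04884 W
P_total = P_R1 + P_R2 + P_R3 + P_R4 + P_R5 + P_R6 + P_R7 + P_R8 = 1.348 W

Final answer: 1.348 W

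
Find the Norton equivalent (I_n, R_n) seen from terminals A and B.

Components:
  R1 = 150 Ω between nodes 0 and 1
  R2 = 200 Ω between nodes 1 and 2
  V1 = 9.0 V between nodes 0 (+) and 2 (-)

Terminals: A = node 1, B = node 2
Find the Thévenin equivalent first; then I_n = V_th/R_th and R_n = R_th.
Step 1 — V_th is the open-circuit voltage V_A - V_B (nothing connected across the terminals).
Nodal analysis, taking node 2 as the 0 V reference.
Source V1 fixes V_0 = 9 V.
KCL at each unknown node (sum of currents leaving = 0; resistances in Ω):
  Node 1: (V_1 - 9)/150 + (V_1 - 0)/200 = 0
Collecting terms: 0.01167 × V_1 = 0.06  =>  V_1 = 5.143 V
V_th = V_1 - V_2 = 5.143 - 0 = 5.143 V
Step 2 — R_th: zero the source — replace V1 by a short circuit (node 2 merges into node 0) — and find the resistance seen between A (node 1) and B (node 0).
Reduce the network between node 1 (A) and node 0 (B) by series/parallel combination:
  Rp1 = R1 ‖ R2 (parallel, both between nodes 0 and 1) = 1/(1/150 + 1/200) = 85.71 Ω
R_th = 85.71 Ω
I_n = V_th/R_th = 5.143/85.71 = 0.06 A, and R_n = R_th = 85.71 Ω

Final answer: I_n = 0.06 A, R_n = 85.71 Ω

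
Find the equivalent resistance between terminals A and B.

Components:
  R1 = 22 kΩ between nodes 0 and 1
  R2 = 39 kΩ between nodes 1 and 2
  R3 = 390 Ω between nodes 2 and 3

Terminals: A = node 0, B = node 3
Reduce the network between node 0 (A) and node 3 (B) by series/parallel combination:
  Rs1 = R1 + R2 (series, joined only at node 1) = 22000 + 39000 = 61000 Ω
  Rs2 = R3 + Rs1 (series, joined only at node 2) = 390 + 61000 = 61390 Ω
R_eq = 61.39 kΩ

Final answer: 61.39 kΩ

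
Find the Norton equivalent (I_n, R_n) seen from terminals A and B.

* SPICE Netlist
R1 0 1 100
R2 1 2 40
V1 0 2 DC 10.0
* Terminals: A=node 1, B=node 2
Find the Thévenin equivalent first; then I_n = V_th/R_th and R_n = R_th.
Step 1 — V_th is the open-circuit voltage V_A - V_B (nothing connected across the terminals).
Nodal analysis, taking node 2 as the 0 V reference.
Source V1 fixes V_0 = 10 V.
KCL at each unknown node (sum of currents leaving = 0; resistances in Ω):
  Node 1: (V_1 - 10)/100 + (V_1 - 0)/40 = 0
Collecting terms: 0.035 × V_1 = 0.1  =>  V_1 = 2.857 V
V_th = V_1 - V_2 = 2.857 - 0 = 2.857 V
Step 2 — R_th: zero the source — replace V1 by a short circuit (node 2 merges into node 0) — and find the resistance seen between A (node 1) and B (node 0).
Reduce the network between node 1 (A) and node 0 (B) by series/parallel combination:
  Rp1 = R1 ‖ R2 (parallel, both between nodes 0 and 1) = 1/(1/100 + 1/40) = 28.57 Ω
R_th = 28.57 Ω
I_n = V_th/R_th = 2.857/28.57 = 0.1 A, and R_n = R_th = 28.57 Ω

Final answer: I_n = 0.1 A, R_n = 28.57 Ω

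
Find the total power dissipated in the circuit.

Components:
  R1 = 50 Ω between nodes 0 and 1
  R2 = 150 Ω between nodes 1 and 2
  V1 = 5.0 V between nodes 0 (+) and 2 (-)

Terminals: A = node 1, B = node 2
Nodal analysis, taking node 2 as the 0 V reference.
Source V1 fixes V_0 = 5 V.
KCL at each unknown node (sum of currents leaving = 0; resistances in Ω):
  Node 1: (V_1 - 5)/50 + (V_1 - 0)/150 = 0
Collecting terms: 0.02667 × V_1 = 0.1  =>  V_1 = 3.75 V
Power in each resistor, P = (ΔV)²/R:
  P_R1 = (5 - 3.75)²/50 = 0.03125 W
  P_R2 = (3.75 - 0)²/150 = 0.09375 W
P_total = P_R1 + P_R2 = 0.125 W

Final answer: 0.125 W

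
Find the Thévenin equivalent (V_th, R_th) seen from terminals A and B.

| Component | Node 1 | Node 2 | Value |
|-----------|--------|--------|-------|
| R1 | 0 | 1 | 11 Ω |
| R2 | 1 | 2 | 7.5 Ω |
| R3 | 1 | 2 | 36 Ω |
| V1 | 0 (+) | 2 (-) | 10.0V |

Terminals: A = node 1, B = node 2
Step 1 — V_th is the open-circuit voltage V_A - V_B (nothing connected across the terminals).
Nodal analysis, taking node 2 as the 0 V reference.
Source V1 fixes V_0 = 10 V.
KCL at each unknown node (sum of currents leaving = 0; resistances in Ω):
  Node 1: (V_1 - 10)/11 + (V_1 - 0)/7.5 + (V_1 - 0)/36 = 0
Collecting terms: 0.252 × V_1 = 0.9091  =>  V_1 = 3.607 V
V_th = V_1 - V_2 = 3.607 - 0 = 3.607 V
Step 2 — R_th: zero the source — replace V1 by a short circuit (node 2 merges into node 0) — and find the resistance seen between A (node 1) and B (node 0).
Reduce the network between node 1 (A) and node 0 (B) by series/parallel combination:
  Rp1 = R1 ‖ R2 ‖ R3 (parallel, all between nodes 0 and 1) = 1/(1/11 + 1/7.5 + 1/36) = 3.968 Ω
R_th = 3.968 Ω

Final answer: V_th = 3.607 V, R_th = 3.968 Ω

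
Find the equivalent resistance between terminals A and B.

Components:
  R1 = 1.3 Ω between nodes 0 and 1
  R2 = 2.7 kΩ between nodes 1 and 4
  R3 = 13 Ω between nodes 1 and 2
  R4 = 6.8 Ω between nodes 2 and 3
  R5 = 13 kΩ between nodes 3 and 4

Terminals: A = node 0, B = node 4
Reduce the network between node 0 (A) and node 4 (B) by series/parallel combination:
  Rs1 = R3 + R4 (series, joined only at node 2) = 13 + 6.8 = 19.8 Ω
  Rs2 = R5 + Rs1 (series, joined only at node 3) = 13000 + 19.8 = 13020 Ω
  Rp1 = R2 ‖ Rs2 (parallel, both between nodes 1 and 4) = 1/(1/2700 + 1/13020) = 2236 Ω
  Rs3 = R1 + Rp1 (series, joined only at node 1) = 1.3 + 2236 = 2238 Ω
R_eq = 2.238 kΩ

Final answer: 2.238 kΩ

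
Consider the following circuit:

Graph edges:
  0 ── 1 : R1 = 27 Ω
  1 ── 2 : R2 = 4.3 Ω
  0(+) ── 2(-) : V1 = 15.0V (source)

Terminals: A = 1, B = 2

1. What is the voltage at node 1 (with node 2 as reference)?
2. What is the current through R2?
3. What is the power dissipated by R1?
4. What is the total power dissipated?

Nodal analysis, taking node 2 as the 0 V reference.
Source V1 fixes V_0 = 15 V.
KCL at each unknown node (sum of currents leaving = 0; resistances in Ω):
  Node 1: (V_1 - 15)/27 + (V_1 - 0)/4.3 = 0
Collecting terms: 0.2696 × V_1 = 0.5556  =>  V_1 = 2.061 V
Part 1:
  Read off the nodal solution: V_1 = 2.061 V
Part 2:
  I_R2 = (V_1 - V_2)/R2 = (2.061 - 0)/4.3 = 0.4792 A
  Magnitude: I_R2 = 0.4792 A
Part 3:
  I_R1 = (V_0 - V_1)/R1 = (15 - 2.061)/27 = 0.4792 A
  P_R1 = I_R1² × R1 = (0.4792)² × 27 = 6.201 W
Part 4:
  Power in each resistor, P = (ΔV)²/R:
    P_R1 = (15 - 2.061)²/27 = 6.201 W
    P_R2 = (2.061 - 0)²/4.3 = 0.9876 W
  P_total = P_R1 + P_R2 = 7.188 W

Final answers:
1. V_1 = 2.061 V
2. I_R2 = 0.4792 A
3. P_R1 = 6.201 W
4. P_total = 7.188 W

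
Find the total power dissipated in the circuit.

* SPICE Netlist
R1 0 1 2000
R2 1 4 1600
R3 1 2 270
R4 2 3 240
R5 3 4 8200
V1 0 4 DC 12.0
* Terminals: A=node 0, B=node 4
Nodal analysis, taking node 4 as the 0 V reference.
Source V1 fixes V_0 = 12 V.
KCL at each unknown node (sum of currents leaving = 0; resistances in Ω):
  Node 1: (V_1 - 12)/2000 + (V_1 - 0)/1600 + (V_1 - V_2)/270 = 0
  Node 2: (V_2 - V_1)/270 + (V_2 - V_3)/240 = 0
  Node 3: (V_3 - V_2)/240 + (V_3 - 0)/8200 = 0
Collecting terms (coefficients in siemens):
  0.004829·V_1 - 0.003704·V_2 = 0.006
  0.00787·V_2 - 0.003704·V_1 - 0.004167·V_3 = 0
  0.004289·V_3 - 0.004167·V_2 = 0
Solving these 3 simultaneous equations (Gaussian elimination) gives:
  V_1 = 4.839 V, V_2 = 4.689 V, V_3 = 4.556 V
Power in each resistor, P = (ΔV)²/R:
  P_R1 = (12 - 4.839)²/2000 = 0.02564 W
  P_R2 = (4.839 - 0)²/1600 = 0.01464 W
  P_R3 = (4.839 - 4.689)²/270 = 0.00008335 W
  P_R4 = (4.689 - 4.556)²/240 = 0.00007409 W
  P_R5 = (4.556 - 0)²/8200 = 0.002531 W
P_total = P_R1 + P_R2 + P_R3 + P_R4 + P_R5 = 0.04296 W

Final answer: 0.04296 W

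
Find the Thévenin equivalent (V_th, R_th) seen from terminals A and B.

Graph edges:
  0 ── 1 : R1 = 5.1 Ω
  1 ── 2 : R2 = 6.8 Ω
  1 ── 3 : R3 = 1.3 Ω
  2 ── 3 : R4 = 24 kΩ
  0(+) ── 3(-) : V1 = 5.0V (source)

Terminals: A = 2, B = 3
Step 1 — V_th is the open-circuit voltage V_A - V_B (nothing connected across the terminals).
Nodal analysis, taking node 3 as the 0 V reference.
Source V1 fixes V_0 = 5 V.
KCL at each unknown node (sum of currents leaving = 0; resistances in Ω):
  Node 1: (V_1 - 5)/5.1 + (V_1 - V_2)/6.8 + (V_1 - 0)/1.3 = 0
  Node 2: (V_2 - V_1)/6.8 + (V_2 - 0)/24000 = 0
Collecting terms (coefficients in siemens):
  1.112·V_1 - 0.1471·V_2 = 0.9804
  0.1471·V_2 - 0.1471·V_1 = 0
Determinant D = (1.112)(0.1471) - (-0.1471)(-0.1471) = 0.142
V_1 = [(0.9804)(0.1471) - (-0.1471)(0)]/D = 1.016 V
V_2 = [(1.112)(0) - (0.9804)(-0.1471)]/D = 1.015 V
V_th = V_2 - V_3 = 1.015 - 0 = 1.015 V
Step 2 — R_th: zero the source — replace V1 by a short circuit (node 3 merges into node 0) — and find the resistance seen between A (node 2) and B (node 0).
Reduce the network between node 2 (A) and node 0 (B) by series/parallel combination:
  Rp1 = R1 ‖ R3 (parallel, both between nodes 0 and 1) = 1/(1/5.1 + 1/1.3) = 1.036 Ω
  Rs1 = R2 + Rp1 (series, joined only at node 1) = 6.8 + 1.036 = 7.836 Ω
  Rp2 = R4 ‖ Rs1 (parallel, both between nodes 0 and 2) = 1/(1/24000 + 1/7.836) = 7.833 Ω
R_th = 7.833 Ω

Final answer: V_th = 1.015 V, R_th = 7.833 Ω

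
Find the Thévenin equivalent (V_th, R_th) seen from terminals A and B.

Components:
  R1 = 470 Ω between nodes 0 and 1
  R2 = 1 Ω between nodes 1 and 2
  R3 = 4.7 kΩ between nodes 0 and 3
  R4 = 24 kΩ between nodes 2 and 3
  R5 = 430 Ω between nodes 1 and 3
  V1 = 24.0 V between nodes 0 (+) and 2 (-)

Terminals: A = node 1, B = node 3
Step 1 — V_th is the open-circuit voltage V_A - V_B (nothing connected across the terminals).
Nodal analysis, taking node 2 as the 0 V reference.
Source V1 fixes V_0 = 24 V.
KCL at each unknown node (sum of currents leaving = 0; resistances in Ω):
  Node 1: (V_1 - 24)/470 + (V_1 - 0)/1 + (V_1 - V_3)/430 = 0
  Node 3: (V_3 - 24)/4700 + (V_3 - 0)/24000 + (V_3 - V_1)/430 = 0
Collecting terms (coefficients in siemens):
  1.004·V_1 - 0.002326·V_3 = 0.05106
  0.00258·V_3 - 0.002326·V_1 = 0.005106
Determinant D = (1.004)(0.00258) - (-0.002326)(-0.002326) = 0.002586
V_1 = [(0.05106)(0.00258) - (-0.002326)(0.005106)]/D = 0.05554 V
V_3 = [(1.004)(0.005106) - (0.05106)(-0.002326)]/D = 2.029 V
V_th = V_1 - V_3 = 0.05554 - 2.029 = -1.974 V
Step 2 — R_th: zero the source — replace V1 by a short circuit (node 2 merges into node 0) — and find the resistance seen between A (node 1) and B (node 3).
Reduce the network between node 1 (A) and node 3 (B) by series/parallel combination:
  Rp1 = R1 ‖ R2 (parallel, both between nodes 0 and 1) = 1/(1/470 + 1/1) = 0.9979 Ω
  Rp2 = R3 ‖ R4 (parallel, both between nodes 0 and 3) = 1/(1/4700 + 1/24000) = 3930 Ω
  Rs1 = Rp1 + Rp2 (series, joined only at node 0) = 0.9979 + 3930 = 3931 Ω
  Rp3 = R5 ‖ Rs1 (parallel, both between nodes 1 and 3) = 1/(1/430 + 1/3931) = 387.6 Ω
R_th = 387.6 Ω

Final answer: V_th = -1.974 V, R_th = 387.6 Ω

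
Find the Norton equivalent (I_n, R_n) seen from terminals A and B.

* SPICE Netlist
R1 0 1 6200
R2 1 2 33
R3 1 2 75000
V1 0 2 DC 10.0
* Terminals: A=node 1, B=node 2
Find the Thévenin equivalent first; then I_n = V_th/R_th and R_n = R_th.
Step 1 — V_th is the open-circuit voltage V_A - V_B (nothing connected across the terminals).
Nodal analysis, taking node 2 as the 0 V reference.
Source V1 fixes V_0 = 10 V.
KCL at each unknown node (sum of currents leaving = 0; resistances in Ω):
  Node 1: (V_1 - 10)/6200 + (V_1 - 0)/33 + (V_1 - 0)/75000 = 0
Collecting terms: 0.03048 × V_1 = 0.001613  =>  V_1 = 0.05292 V
V_th = V_1 - V_2 = 0.05292 - 0 = 0.05292 V
Step 2 — R_th: zero the source — replace V1 by a short circuit (node 2 merges into node 0) — and find the resistance seen between A (node 1) and B (node 0).
Reduce the network between node 1 (A) and node 0 (B) by series/parallel combination:
  Rp1 = R1 ‖ R2 ‖ R3 (parallel, all between nodes 0 and 1) = 1/(1/6200 + 1/33 + 1/75000) = 32.81 Ω
R_th = 32.81 Ω
I_n = V_th/R_th = 0.05292/32.81 = 0.001613 A, and R_n = R_th = 32.81 Ω

Final answer: I_n = 0.001613 A, R_n = 32.81 Ω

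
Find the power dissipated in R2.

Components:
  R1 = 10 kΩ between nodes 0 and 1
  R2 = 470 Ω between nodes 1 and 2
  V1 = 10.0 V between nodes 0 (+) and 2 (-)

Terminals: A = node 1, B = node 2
Nodal analysis, taking node 2 as the 0 V reference.
Source V1 fixes V_0 = 10 V.
KCL at each unknown node (sum of currents leaving = 0; resistances in Ω):
  Node 1: (V_1 - 10)/10000 + (V_1 - 0)/470 = 0
Collecting terms: 0.002228 × V_1 = 0.001  =>  V_1 = 0.4489 V
I_R2 = (V_1 - V_2)/R2 = (0.4489 - 0)/470 = 0.0009551 A
P_R2 = I_R2² × R2 = (0.0009551)² × 470 = 0.0004288 W

Final answer: 0.0004288 W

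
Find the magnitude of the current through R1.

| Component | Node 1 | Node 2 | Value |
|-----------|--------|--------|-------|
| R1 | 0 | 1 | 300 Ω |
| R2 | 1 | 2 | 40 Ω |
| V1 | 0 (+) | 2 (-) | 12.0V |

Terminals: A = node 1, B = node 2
Nodal analysis, taking node 2 as the 0 V reference.
Source V1 fixes V_0 = 12 V.
KCL at each unknown node (sum of currents leaving = 0; resistances in Ω):
  Node 1: (V_1 - 12)/300 + (V_1 - 0)/40 = 0
Collecting terms: 0.02833 × V_1 = 0.04  =>  V_1 = 1.412 V
I_R1 = (V_0 - V_1)/R1 = (12 - 1.412)/300 = 0.03529 A
|I_R1| = 0.03529 A

Final answer: |I_R1| = 0.03529 A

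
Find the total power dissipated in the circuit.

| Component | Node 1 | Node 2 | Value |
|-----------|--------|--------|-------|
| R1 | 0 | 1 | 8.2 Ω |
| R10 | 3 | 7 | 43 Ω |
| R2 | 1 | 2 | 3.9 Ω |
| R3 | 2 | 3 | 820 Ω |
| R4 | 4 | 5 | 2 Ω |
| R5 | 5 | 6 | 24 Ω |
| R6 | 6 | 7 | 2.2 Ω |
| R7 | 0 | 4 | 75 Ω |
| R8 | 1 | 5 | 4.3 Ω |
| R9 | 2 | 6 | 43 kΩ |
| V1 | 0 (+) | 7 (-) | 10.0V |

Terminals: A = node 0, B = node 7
Nodal analysis, taking node 7 as the 0 V reference.
Source V1 fixes V_0 = 10 V.
KCL at each unknown node (sum of currents leaving = 0; resistances in Ω):
  Node 1: (V_1 - 10)/8.2 + (V_1 - V_2)/3.9 + (V_1 - V_5)/4.3 = 0
  Node 2: (V_2 - V_1)/3.9 + (V_2 - V_3)/820 + (V_2 - V_6)/43000 = 0
  Node 3: (V_3 - V_2)/820 + (V_3 - 0)/43 = 0
  Node 4: (V_4 - V_5)/2 + (V_4 - 10)/75 = 0
  Node 5: (V_5 - V_4)/2 + (V_5 - V_6)/24 + (V_5 - V_1)/4.3 = 0
  Node 6: (V_6 - V_5)/24 + (V_6 - 0)/2.2 + (V_6 - V_2)/43000 = 0
Collecting terms (coefficients in siemens):
  0.6109·V_1 - 0.2564·V_2 - 0.2326·V_5 = 1.22
  0.2577·V_2 - 0.2564·V_1 - 0.00122·V_3 - 0.00002326·V_6 = 0
  0.02448·V_3 - 0.00122·V_2 = 0
  0.5133·V_4 - 0.5·V_5 = 0.1333
  0.7742·V_5 - 0.2326·V_1 - 0.5·V_4 - 0.04167·V_6 = 0
  0.4962·V_6 - 0.00002326·V_2 - 0.04167·V_5 = 0
Solving these 6 simultaneous equations (Gaussian elimination) gives:
  V_1 = 8.033 V, V_2 = 7.997 V, V_3 = 0.3984 V, V_4 = 7.12 V
  V_5 = 7.043 V, V_6 = 0.5917 V
Power in each resistor, P = (ΔV)²/R:
  P_R1 = (10 - 8.033)²/8.2 = 0.4716 W
  P_R2 = (8.033 - 7.997)²/3.9 = 0.0003474 W
  P_R3 = (7.997 - 0.3984)²/820 = 0.07041 W
  P_R4 = (7.12 - 7.043)²/2 = 0.00295 W
  P_R5 = (7.043 - 0.5917)²/24 = 1.734 W
  P_R6 = (0.5917 - 0)²/2.2 = 0.1592 W
  P_R7 = (10 - 7.12)²/75 = 0.1106 W
  P_R8 = (8.033 - 7.043)²/4.3 = 0.2282 W
  P_R9 = (7.997 - 0.5917)²/43000 = 0.001275 W
  P_R10 = (0.3984 - 0)²/43 = 0.003692 W
P_total = P_R1 + P_R2 + P_R3 + P_R4 + P_R5 + P_R6 + P_R7 + P_R8 + P_R9 + P_R10 = 2.782 W

Final answer: 2.782 W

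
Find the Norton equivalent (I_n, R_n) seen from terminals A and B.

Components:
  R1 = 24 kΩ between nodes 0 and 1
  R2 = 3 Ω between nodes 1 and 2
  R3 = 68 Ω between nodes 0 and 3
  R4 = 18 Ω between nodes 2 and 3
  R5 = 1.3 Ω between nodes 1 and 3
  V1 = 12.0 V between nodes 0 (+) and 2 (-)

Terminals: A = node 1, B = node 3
Find the Thévenin equivalent first; then I_n = V_th/R_th and R_n = R_th.
Step 1 — V_th is the open-circuit voltage V_A - V_B (nothing connected across the terminals).
Nodal analysis, taking node 2 as the 0 V reference.
Source V1 fixes V_0 = 12 V.
KCL at each unknown node (sum of currents leaving = 0; resistances in Ω):
  Node 1: (V_1 - 12)/24000 + (V_1 - 0)/3 + (V_1 - V_3)/1.3 = 0
  Node 3: (V_3 - 12)/68 + (V_3 - 0)/18 + (V_3 - V_1)/1.3 = 0
Collecting terms (coefficients in siemens):
  1.103·V_1 - 0.7692·V_3 = 0.0005
  0.8395·V_3 - 0.7692·V_1 = 0.1765
Determinant D = (1.103)(0.8395) - (-0.7692)(-0.7692) = 0.3339
V_1 = [(0.0005)(0.8395) - (-0.7692)(0.1765)]/D = 0.4078 V
V_3 = [(1.103)(0.1765) - (0.0005)(-0.7692)]/D = 0.5839 V
V_th = V_1 - V_3 = 0.4078 - 0.5839 = -0.1761 V
Step 2 — R_th: zero the source — replace V1 by a short circuit (node 2 merges into node 0) — and find the resistance seen between A (node 1) and B (node 3).
Reduce the network between node 1 (A) and node 3 (B) by series/parallel combination:
  Rp1 = R1 ‖ R2 (parallel, both between nodes 0 and 1) = 1/(1/24000 + 1/3) = 3 Ω
  Rp2 = R3 ‖ R4 (parallel, both between nodes 0 and 3) = 1/(1/68 + 1/18) = 14.23 Ω
  Rs1 = Rp1 + Rp2 (series, joined only at node 0) = 3 + 14.23 = 17.23 Ω
  Rp3 = R5 ‖ Rs1 (parallel, both between nodes 1 and 3) = 1/(1/1.3 + 1/17.23) = 1.209 Ω
R_th = 1.209 Ω
I_n = V_th/R_th = -0.1761/1.209 = -0.1457 A, and R_n = R_th = 1.209 Ω

Final answer: I_n = -0.1457 A, R_n = 1.209 Ω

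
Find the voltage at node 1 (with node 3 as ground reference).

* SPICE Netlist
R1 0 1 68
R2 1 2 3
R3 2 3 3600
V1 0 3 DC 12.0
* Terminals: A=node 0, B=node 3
Nodal analysis, taking node 3 as the 0 V reference.
Source V1 fixes V_0 = 12 V.
KCL at each unknown node (sum of currents leaving = 0; resistances in Ω):
  Node 1: (V_1 - 12)/68 + (V_1 - V_2)/3 = 0
  Node 2: (V_2 - V_1)/3 + (V_2 - 0)/3600 = 0
Collecting terms (coefficients in siemens):
  0.348·V_1 - 0.3333·V_2 = 0.1765
  0.3336·V_2 - 0.3333·V_1 = 0
Determinant D = (0.348)(0.3336) - (-0.3333)(-0.3333) = 0.004999
V_1 = [(0.1765)(0.3336) - (-0.3333)(0)]/D = 11.78 V
V_2 = [(0.348)(0) - (0.1765)(-0.3333)]/D = 11.77 V
The requested potential is V_1 = 11.78 V.

Final answer: V_1 = 11.78 V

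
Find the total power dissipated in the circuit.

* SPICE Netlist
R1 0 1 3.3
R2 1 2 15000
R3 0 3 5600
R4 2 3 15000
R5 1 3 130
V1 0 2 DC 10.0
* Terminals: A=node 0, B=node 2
Nodal analysis, taking node 2 as the 0 V reference.
Source V1 fixes V_0 = 10 V.
KCL at each unknown node (sum of currents leaving = 0; resistances in Ω):
  Node 1: (V_1 - 10)/3.3 + (V_1 - 0)/15000 + (V_1 - V_3)/130 = 0
  Node 3: (V_3 - 10)/5600 + (V_3 - 0)/15000 + (V_3 - V_1)/130 = 0
Collecting terms (coefficients in siemens):
  0.3108·V_1 - 0.007692·V_3 = 3.03
  0.007938·V_3 - 0.007692·V_1 = 0.001786
Determinant D = (0.3108)(0.007938) - (-0.007692)(-0.007692) = 0.002408
V_1 = [(3.03)(0.007938) - (-0.007692)(0.001786)]/D = 9.996 V
V_3 = [(0.3108)(0.001786) - (3.03)(-0.007692)]/D = 9.912 V
Power in each resistor, P = (ΔV)²/R:
  P_R1 = (10 - 9.996)²/3.3 = 0.000005675 W
  P_R2 = (9.996 - 0)²/15000 = 0.006661 W
  P_R3 = (10 - 9.912)²/5600 = 0.000001389 W
  P_R4 = (0 - 9.912)²/15000 = 0.00655 W
  P_R5 = (9.996 - 9.912)²/130 = 0.00005409 W
P_total = P_R1 + P_R2 + P_R3 + P_R4 + P_R5 = 0.01327 W

Final answer: 0.01327 W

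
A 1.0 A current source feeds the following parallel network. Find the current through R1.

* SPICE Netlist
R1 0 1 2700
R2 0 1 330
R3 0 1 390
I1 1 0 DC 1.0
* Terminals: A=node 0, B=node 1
All resistors sit directly between nodes 0 and 1, so they are in parallel and share one voltage V; the full source current 1 A splits among them.
1/R_par = 1/2700 + 1/330 + 1/390 = 0.005965 S  =>  R_par = 167.7 Ω
V = I × R_par = 1 × 167.7 = 167.7 V
I_R1 = V/R1 = 167.7/2700 = 0.06209 A

Final answer: 0.06209 A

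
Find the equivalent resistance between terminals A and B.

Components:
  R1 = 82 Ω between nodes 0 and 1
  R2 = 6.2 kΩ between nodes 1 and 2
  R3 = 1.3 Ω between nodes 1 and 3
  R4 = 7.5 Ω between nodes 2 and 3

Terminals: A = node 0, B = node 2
Reduce the network between node 0 (A) and node 2 (B) by series/parallel combination:
  Rs1 = R3 + R4 (series, joined only at node 3) = 1.3 + 7.5 = 8.8 Ω
  Rp1 = R2 ‖ Rs1 (parallel, both between nodes 1 and 2) = 1/(1/6200 + 1/8.8) = 8.788 Ω
  Rs2 = R1 + Rp1 (series, joined only at node 1) = 82 + 8.788 = 90.79 Ω
R_eq = 90.79 Ω

Final answer: 90.79 Ω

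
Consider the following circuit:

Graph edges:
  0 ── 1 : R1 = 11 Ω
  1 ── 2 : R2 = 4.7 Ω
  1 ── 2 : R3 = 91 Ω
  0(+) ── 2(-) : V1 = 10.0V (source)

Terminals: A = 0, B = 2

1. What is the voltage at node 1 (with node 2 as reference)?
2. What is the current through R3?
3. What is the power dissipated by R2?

Nodal analysis, taking node 2 as the 0 V reference.
Source V1 fixes V_0 = 10 V.
KCL at each unknown node (sum of currents leaving = 0; resistances in Ω):
  Node 1: (V_1 - 10)/11 + (V_1 - 0)/4.7 + (V_1 - 0)/91 = 0
Collecting terms: 0.3147 × V_1 = 0.9091  =>  V_1 = 2.889 V
Part 1:
  Read off the nodal solution: V_1 = 2.889 V
Part 2:
  I_R3 = (V_1 - V_2)/R3 = (2.889 - 0)/91 = 0.03175 A
  Magnitude: I_R3 = 0.03175 A
Part 3:
  I_R2 = (V_1 - V_2)/R2 = (2.889 - 0)/4.7 = 0.6147 A
  P_R2 = I_R2² × R2 = (0.6147)² × 4.7 = 1.776 W

Final answers:
1. V_1 = 2.889 V
2. I_R3 = 0.03175 A
3. P_R2 = 1.776 W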